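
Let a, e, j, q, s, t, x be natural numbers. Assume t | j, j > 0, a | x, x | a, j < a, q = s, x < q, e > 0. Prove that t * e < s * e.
From t | j and j > 0, t ≤ j. a | x and x | a, therefore a = x. Since j < a, j < x. Since t ≤ j, t < x. q = s and x < q, thus x < s. t < x, so t < s. Since e > 0, t * e < s * e.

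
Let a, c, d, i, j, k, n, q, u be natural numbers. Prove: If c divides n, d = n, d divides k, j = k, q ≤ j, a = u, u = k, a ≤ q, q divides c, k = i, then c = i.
Since d = n and d divides k, n divides k. From c divides n, c divides k. j = k and q ≤ j, hence q ≤ k. From a = u and u = k, a = k. Since a ≤ q, k ≤ q. q ≤ k, so q = k. Because q divides c, k divides c. Since c divides k, c = k. Because k = i, c = i.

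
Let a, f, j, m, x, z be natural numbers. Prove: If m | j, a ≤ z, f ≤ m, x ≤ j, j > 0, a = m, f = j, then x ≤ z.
Since m | j and j > 0, m ≤ j. f = j and f ≤ m, so j ≤ m. Since m ≤ j, m = j. From a = m, a = j. Since a ≤ z, j ≤ z. From x ≤ j, x ≤ z.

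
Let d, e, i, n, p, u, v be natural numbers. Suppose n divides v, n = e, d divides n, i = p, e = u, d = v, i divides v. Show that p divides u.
d = v and d divides n, so v divides n. Since n divides v, v = n. From n = e, v = e. Because e = u, v = u. i divides v, so i divides u. Since i = p, p divides u.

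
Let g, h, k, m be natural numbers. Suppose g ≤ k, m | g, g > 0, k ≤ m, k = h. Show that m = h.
Since m | g and g > 0, m ≤ g. Since g ≤ k, m ≤ k. k ≤ m, so m = k. Since k = h, m = h.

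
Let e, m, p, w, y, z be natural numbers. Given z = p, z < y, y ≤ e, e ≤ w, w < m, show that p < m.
y ≤ e and e ≤ w, hence y ≤ w. Since z < y, z < w. Since w < m, z < m. z = p, so p < m.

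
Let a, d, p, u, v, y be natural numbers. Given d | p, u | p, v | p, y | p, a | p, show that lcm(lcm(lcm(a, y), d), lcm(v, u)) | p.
Since a | p and y | p, lcm(a, y) | p. Since d | p, lcm(lcm(a, y), d) | p. Since v | p and u | p, lcm(v, u) | p. lcm(lcm(a, y), d) | p, so lcm(lcm(lcm(a, y), d), lcm(v, u)) | p.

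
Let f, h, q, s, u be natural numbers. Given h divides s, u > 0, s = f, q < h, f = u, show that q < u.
Since s = f and f = u, s = u. Because h divides s, h divides u. u > 0, so h ≤ u. q < h, so q < u.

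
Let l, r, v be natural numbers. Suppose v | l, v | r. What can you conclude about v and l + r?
v | l + r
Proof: v | l and v | r. By divisibility of sums, v | l + r.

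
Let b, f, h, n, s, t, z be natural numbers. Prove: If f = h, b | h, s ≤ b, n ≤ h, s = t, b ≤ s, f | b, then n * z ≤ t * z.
f = h and f | b, therefore h | b. Because b | h, h = b. Since b ≤ s and s ≤ b, b = s. Since h = b, h = s. Since s = t, h = t. Since n ≤ h, n ≤ t. Then n * z ≤ t * z.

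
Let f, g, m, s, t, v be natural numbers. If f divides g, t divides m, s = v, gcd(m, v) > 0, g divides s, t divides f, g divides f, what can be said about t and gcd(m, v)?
t ≤ gcd(m, v)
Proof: Since g divides f and f divides g, g = f. s = v and g divides s, thus g divides v. g = f, so f divides v. t divides f, so t divides v. Since t divides m, t divides gcd(m, v). gcd(m, v) > 0, so t ≤ gcd(m, v).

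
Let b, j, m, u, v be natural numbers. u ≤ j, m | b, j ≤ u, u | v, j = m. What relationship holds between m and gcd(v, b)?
m | gcd(v, b)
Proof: u ≤ j and j ≤ u, hence u = j. j = m, so u = m. Because u | v, m | v. m | b, so m | gcd(v, b).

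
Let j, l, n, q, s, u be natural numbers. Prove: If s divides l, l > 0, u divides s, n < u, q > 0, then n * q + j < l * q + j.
u divides s and s divides l, thus u divides l. Since l > 0, u ≤ l. Since n < u, n < l. Combined with q > 0, by multiplying by a positive, n * q < l * q. Then n * q + j < l * q + j.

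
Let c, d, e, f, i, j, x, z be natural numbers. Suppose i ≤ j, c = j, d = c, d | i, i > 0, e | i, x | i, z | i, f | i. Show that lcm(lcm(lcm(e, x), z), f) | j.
d = c and d | i, hence c | i. From c = j, j | i. Since i > 0, j ≤ i. Since i ≤ j, i = j. e | i and x | i, hence lcm(e, x) | i. Since z | i, lcm(lcm(e, x), z) | i. f | i, so lcm(lcm(lcm(e, x), z), f) | i. i = j, so lcm(lcm(lcm(e, x), z), f) | j.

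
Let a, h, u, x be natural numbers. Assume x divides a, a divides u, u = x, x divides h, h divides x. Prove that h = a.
Since u = x and a divides u, a divides x. x divides a, so a = x. x divides h and h divides x, hence x = h. Since a = x, a = h. Then h = a.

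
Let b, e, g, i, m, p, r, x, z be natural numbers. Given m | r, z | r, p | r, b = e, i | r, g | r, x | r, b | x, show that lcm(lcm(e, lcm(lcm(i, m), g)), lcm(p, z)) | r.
b = e and b | x, thus e | x. x | r, so e | r. From i | r and m | r, lcm(i, m) | r. Since g | r, lcm(lcm(i, m), g) | r. Since e | r, lcm(e, lcm(lcm(i, m), g)) | r. p | r and z | r, so lcm(p, z) | r. lcm(e, lcm(lcm(i, m), g)) | r, so lcm(lcm(e, lcm(lcm(i, m), g)), lcm(p, z)) | r.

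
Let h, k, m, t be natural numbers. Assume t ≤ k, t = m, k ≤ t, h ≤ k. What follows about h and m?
h ≤ m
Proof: From k ≤ t and t ≤ k, k = t. t = m, so k = m. Since h ≤ k, h ≤ m.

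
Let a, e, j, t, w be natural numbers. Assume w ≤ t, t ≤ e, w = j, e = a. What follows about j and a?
j ≤ a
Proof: From w = j and w ≤ t, j ≤ t. e = a and t ≤ e, therefore t ≤ a. Since j ≤ t, j ≤ a.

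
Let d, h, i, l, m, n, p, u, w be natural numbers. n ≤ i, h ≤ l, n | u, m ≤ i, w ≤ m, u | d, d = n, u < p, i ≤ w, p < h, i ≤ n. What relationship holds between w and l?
w < l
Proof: w ≤ m and m ≤ i, thus w ≤ i. i ≤ w, so i = w. d = n and u | d, thus u | n. From n | u, u = n. n ≤ i and i ≤ n, hence n = i. u = n, so u = i. From u < p and p < h, u < h. u = i, so i < h. Since i = w, w < h. h ≤ l, so w < l.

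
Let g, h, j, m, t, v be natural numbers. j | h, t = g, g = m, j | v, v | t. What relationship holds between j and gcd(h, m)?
j | gcd(h, m)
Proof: From t = g and g = m, t = m. j | v and v | t, thus j | t. t = m, so j | m. From j | h, j | gcd(h, m).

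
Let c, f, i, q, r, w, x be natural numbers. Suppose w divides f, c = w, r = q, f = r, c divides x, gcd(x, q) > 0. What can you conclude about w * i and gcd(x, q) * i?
w * i ≤ gcd(x, q) * i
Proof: c = w and c divides x, thus w divides x. f = r and r = q, so f = q. Since w divides f, w divides q. Since w divides x, w divides gcd(x, q). Because gcd(x, q) > 0, w ≤ gcd(x, q). By multiplying by a non-negative, w * i ≤ gcd(x, q) * i.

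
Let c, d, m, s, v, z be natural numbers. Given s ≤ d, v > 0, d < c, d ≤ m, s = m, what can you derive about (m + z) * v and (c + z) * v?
(m + z) * v < (c + z) * v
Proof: From s = m and s ≤ d, m ≤ d. Since d ≤ m, d = m. Since d < c, m < c. Then m + z < c + z. v > 0, so (m + z) * v < (c + z) * v.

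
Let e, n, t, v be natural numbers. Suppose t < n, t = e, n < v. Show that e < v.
t < n and n < v, thus t < v. t = e, so e < v.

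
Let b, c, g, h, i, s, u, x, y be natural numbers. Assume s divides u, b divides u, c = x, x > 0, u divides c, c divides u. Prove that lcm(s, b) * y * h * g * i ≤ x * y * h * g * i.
Because u divides c and c divides u, u = c. s divides u and b divides u, hence lcm(s, b) divides u. u = c, so lcm(s, b) divides c. Because c = x, lcm(s, b) divides x. x > 0, so lcm(s, b) ≤ x. By multiplying by a non-negative, lcm(s, b) * y ≤ x * y. By multiplying by a non-negative, lcm(s, b) * y * h ≤ x * y * h. By multiplying by a non-negative, lcm(s, b) * y * h * g ≤ x * y * h * g. By multiplying by a non-negative, lcm(s, b) * y * h * g * i ≤ x * y * h * g * i.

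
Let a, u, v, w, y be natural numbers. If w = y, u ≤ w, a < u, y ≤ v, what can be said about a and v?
a < v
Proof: w = y and u ≤ w, hence u ≤ y. Since y ≤ v, u ≤ v. a < u, so a < v.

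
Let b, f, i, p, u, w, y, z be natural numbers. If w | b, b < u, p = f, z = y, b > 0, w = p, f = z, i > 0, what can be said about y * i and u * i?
y * i < u * i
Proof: p = f and f = z, so p = z. Since z = y, p = y. w = p and w | b, hence p | b. Because b > 0, p ≤ b. Since b < u, p < u. p = y, so y < u. Since i > 0, y * i < u * i.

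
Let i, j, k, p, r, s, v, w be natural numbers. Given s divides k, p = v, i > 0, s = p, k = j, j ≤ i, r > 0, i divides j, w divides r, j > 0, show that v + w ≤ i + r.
From s = p and p = v, s = v. Because i divides j and j > 0, i ≤ j. Since j ≤ i, j = i. Since k = j, k = i. Since s divides k, s divides i. s = v, so v divides i. Because i > 0, v ≤ i. w divides r and r > 0, thus w ≤ r. Since v ≤ i, v + w ≤ i + r.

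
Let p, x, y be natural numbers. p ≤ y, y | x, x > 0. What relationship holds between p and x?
p ≤ x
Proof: Because y | x and x > 0, y ≤ x. Since p ≤ y, p ≤ x.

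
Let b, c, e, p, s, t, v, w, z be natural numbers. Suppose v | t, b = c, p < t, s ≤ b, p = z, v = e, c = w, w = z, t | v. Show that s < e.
c = w and w = z, therefore c = z. b = c and s ≤ b, therefore s ≤ c. c = z, so s ≤ z. From t | v and v | t, t = v. Since v = e, t = e. Since p = z and p < t, z < t. Since t = e, z < e. Since s ≤ z, s < e.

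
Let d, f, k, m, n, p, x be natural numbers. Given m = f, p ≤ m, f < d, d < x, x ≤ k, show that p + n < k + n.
Because m = f and p ≤ m, p ≤ f. f < d and d < x, therefore f < x. p ≤ f, so p < x. Since x ≤ k, p < k. Then p + n < k + n.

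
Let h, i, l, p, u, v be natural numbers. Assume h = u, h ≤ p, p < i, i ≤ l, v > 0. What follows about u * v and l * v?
u * v < l * v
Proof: h ≤ p and p < i, so h < i. i ≤ l, so h < l. From h = u, u < l. Since v > 0, u * v < l * v.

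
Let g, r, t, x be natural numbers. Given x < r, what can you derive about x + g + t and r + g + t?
x + g + t < r + g + t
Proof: Because x < r, x + g < r + g. Then x + g + t < r + g + t.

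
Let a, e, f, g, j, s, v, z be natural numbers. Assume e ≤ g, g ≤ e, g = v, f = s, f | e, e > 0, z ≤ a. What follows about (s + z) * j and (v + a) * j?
(s + z) * j ≤ (v + a) * j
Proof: e ≤ g and g ≤ e, thus e = g. Since g = v, e = v. From f = s and f | e, s | e. Since e > 0, s ≤ e. e = v, so s ≤ v. z ≤ a, so s + z ≤ v + a. Then (s + z) * j ≤ (v + a) * j.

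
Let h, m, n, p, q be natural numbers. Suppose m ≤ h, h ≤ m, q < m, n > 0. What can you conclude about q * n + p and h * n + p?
q * n + p < h * n + p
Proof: m ≤ h and h ≤ m, hence m = h. Since q < m, q < h. n > 0, so q * n < h * n. Then q * n + p < h * n + p.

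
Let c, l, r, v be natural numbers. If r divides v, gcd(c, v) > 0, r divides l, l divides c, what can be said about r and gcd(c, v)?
r ≤ gcd(c, v)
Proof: r divides l and l divides c, therefore r divides c. Since r divides v, r divides gcd(c, v). Since gcd(c, v) > 0, r ≤ gcd(c, v).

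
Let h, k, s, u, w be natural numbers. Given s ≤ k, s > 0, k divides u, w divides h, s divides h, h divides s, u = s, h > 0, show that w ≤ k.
From h divides s and s divides h, h = s. Since u = s and k divides u, k divides s. Since s > 0, k ≤ s. Since s ≤ k, s = k. Since h = s, h = k. w divides h and h > 0, hence w ≤ h. h = k, so w ≤ k.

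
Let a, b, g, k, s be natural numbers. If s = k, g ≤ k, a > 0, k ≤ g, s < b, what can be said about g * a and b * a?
g * a < b * a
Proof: k ≤ g and g ≤ k, hence k = g. s = k, so s = g. Since s < b, g < b. Since a > 0, by multiplying by a positive, g * a < b * a.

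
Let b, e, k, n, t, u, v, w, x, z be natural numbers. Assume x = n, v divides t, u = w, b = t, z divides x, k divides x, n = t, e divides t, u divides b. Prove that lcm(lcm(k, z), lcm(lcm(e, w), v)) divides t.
x = n and n = t, so x = t. k divides x and z divides x, so lcm(k, z) divides x. Since x = t, lcm(k, z) divides t. b = t and u divides b, therefore u divides t. u = w, so w divides t. Since e divides t, lcm(e, w) divides t. Since v divides t, lcm(lcm(e, w), v) divides t. lcm(k, z) divides t, so lcm(lcm(k, z), lcm(lcm(e, w), v)) divides t.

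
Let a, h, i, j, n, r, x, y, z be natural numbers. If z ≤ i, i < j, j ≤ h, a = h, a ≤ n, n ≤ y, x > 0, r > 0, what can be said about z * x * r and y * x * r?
z * x * r < y * x * r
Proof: z ≤ i and i < j, hence z < j. Because j ≤ h, z < h. a = h and a ≤ n, therefore h ≤ n. n ≤ y, so h ≤ y. z < h, so z < y. x > 0, so z * x < y * x. r > 0, so z * x * r < y * x * r.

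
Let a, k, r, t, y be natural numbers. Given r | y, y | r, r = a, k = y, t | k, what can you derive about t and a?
t | a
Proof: y | r and r | y, thus y = r. k = y, so k = r. Because r = a, k = a. t | k, so t | a.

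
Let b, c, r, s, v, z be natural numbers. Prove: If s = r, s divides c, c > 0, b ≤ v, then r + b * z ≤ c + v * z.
s divides c and c > 0, thus s ≤ c. Because s = r, r ≤ c. b ≤ v. By multiplying by a non-negative, b * z ≤ v * z. Since r ≤ c, r + b * z ≤ c + v * z.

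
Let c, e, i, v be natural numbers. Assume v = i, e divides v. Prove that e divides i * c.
v = i and e divides v, hence e divides i. Then e divides i * c.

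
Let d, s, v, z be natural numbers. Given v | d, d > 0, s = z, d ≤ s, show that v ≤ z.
v | d and d > 0, thus v ≤ d. Since d ≤ s, v ≤ s. s = z, so v ≤ z.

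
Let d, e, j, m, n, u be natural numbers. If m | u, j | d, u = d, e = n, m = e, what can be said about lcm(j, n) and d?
lcm(j, n) | d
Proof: m = e and e = n, hence m = n. u = d and m | u, therefore m | d. Since m = n, n | d. j | d, so lcm(j, n) | d.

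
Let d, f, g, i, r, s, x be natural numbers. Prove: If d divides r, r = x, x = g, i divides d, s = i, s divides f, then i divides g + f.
r = x and x = g, therefore r = g. From i divides d and d divides r, i divides r. Since r = g, i divides g. Because s = i and s divides f, i divides f. i divides g, so i divides g + f.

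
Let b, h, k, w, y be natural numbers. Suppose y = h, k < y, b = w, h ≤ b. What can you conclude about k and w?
k < w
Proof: y = h and k < y, therefore k < h. b = w and h ≤ b, therefore h ≤ w. Because k < h, k < w.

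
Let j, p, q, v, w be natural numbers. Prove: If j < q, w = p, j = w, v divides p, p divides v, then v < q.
From j = w and w = p, j = p. p divides v and v divides p, therefore p = v. Since j = p, j = v. Since j < q, v < q.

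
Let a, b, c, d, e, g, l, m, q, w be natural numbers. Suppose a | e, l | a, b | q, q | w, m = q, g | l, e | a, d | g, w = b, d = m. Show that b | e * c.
Since w = b and q | w, q | b. Because b | q, q = b. Since m = q, m = b. d = m and d | g, therefore m | g. Since a | e and e | a, a = e. From g | l and l | a, g | a. a = e, so g | e. Since m | g, m | e. Since m = b, b | e. Then b | e * c.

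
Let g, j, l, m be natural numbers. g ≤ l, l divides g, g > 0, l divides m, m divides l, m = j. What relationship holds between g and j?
g = j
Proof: Since l divides g and g > 0, l ≤ g. Since g ≤ l, g = l. l divides m and m divides l, so l = m. From g = l, g = m. Since m = j, g = j.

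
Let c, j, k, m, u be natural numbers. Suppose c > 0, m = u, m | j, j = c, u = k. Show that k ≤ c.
m = u and u = k, therefore m = k. j = c and m | j, hence m | c. Since m = k, k | c. Since c > 0, k ≤ c.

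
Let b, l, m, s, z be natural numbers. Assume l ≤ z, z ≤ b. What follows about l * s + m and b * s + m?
l * s + m ≤ b * s + m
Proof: Since l ≤ z and z ≤ b, l ≤ b. By multiplying by a non-negative, l * s ≤ b * s. Then l * s + m ≤ b * s + m.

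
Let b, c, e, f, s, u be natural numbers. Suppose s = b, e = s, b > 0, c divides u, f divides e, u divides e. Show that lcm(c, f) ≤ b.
e = s and s = b, thus e = b. c divides u and u divides e, therefore c divides e. Since f divides e, lcm(c, f) divides e. From e = b, lcm(c, f) divides b. Since b > 0, lcm(c, f) ≤ b.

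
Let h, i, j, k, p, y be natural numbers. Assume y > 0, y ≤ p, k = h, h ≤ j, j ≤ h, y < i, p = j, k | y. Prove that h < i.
j ≤ h and h ≤ j, so j = h. Because p = j, p = h. Since y ≤ p, y ≤ h. k = h and k | y, so h | y. y > 0, so h ≤ y. Because y ≤ h, y = h. y < i, so h < i.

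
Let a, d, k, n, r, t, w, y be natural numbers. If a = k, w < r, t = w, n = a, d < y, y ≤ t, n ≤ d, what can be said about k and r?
k < r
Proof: Since n = a and a = k, n = k. n ≤ d and d < y, hence n < y. t = w and y ≤ t, therefore y ≤ w. Since n < y, n < w. Since n = k, k < w. Since w < r, k < r.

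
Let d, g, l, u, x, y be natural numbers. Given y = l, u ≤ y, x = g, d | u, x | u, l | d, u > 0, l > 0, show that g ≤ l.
Since y = l and u ≤ y, u ≤ l. l | d and d | u, therefore l | u. Since u > 0, l ≤ u. Since u ≤ l, u = l. From x = g and x | u, g | u. u = l, so g | l. Since l > 0, g ≤ l.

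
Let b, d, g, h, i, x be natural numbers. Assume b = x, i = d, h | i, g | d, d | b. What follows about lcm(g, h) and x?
lcm(g, h) | x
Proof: Since i = d and h | i, h | d. g | d, so lcm(g, h) | d. Since b = x and d | b, d | x. Since lcm(g, h) | d, lcm(g, h) | x.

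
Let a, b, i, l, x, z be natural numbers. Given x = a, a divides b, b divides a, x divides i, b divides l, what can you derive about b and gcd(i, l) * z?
b divides gcd(i, l) * z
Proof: From a divides b and b divides a, a = b. Since x = a, x = b. x divides i, so b divides i. b divides l, so b divides gcd(i, l). Then b divides gcd(i, l) * z.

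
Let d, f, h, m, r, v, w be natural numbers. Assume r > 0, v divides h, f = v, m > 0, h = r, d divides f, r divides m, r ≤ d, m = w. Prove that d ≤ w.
f = v and d divides f, thus d divides v. h = r and v divides h, therefore v divides r. d divides v, so d divides r. r > 0, so d ≤ r. Since r ≤ d, r = d. r divides m and m > 0, thus r ≤ m. From m = w, r ≤ w. r = d, so d ≤ w.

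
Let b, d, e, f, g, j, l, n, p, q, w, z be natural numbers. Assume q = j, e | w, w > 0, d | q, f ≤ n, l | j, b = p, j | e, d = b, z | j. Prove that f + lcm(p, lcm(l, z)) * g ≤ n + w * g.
d = b and d | q, thus b | q. Since q = j, b | j. b = p, so p | j. l | j and z | j, thus lcm(l, z) | j. From p | j, lcm(p, lcm(l, z)) | j. Because j | e and e | w, j | w. Since lcm(p, lcm(l, z)) | j, lcm(p, lcm(l, z)) | w. From w > 0, lcm(p, lcm(l, z)) ≤ w. Then lcm(p, lcm(l, z)) * g ≤ w * g. Because f ≤ n, f + lcm(p, lcm(l, z)) * g ≤ n + w * g.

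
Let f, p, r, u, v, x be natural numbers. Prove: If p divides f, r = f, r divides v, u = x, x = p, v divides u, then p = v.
r = f and r divides v, therefore f divides v. p divides f, so p divides v. Because u = x and x = p, u = p. Since v divides u, v divides p. p divides v, so p = v.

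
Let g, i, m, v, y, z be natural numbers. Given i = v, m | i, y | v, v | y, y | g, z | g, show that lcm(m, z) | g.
i = v and m | i, thus m | v. Because y | v and v | y, y = v. Since y | g, v | g. m | v, so m | g. z | g, so lcm(m, z) | g.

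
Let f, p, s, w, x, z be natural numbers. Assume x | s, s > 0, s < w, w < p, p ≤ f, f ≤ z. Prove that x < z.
x | s and s > 0, therefore x ≤ s. Since s < w, x < w. w < p and p ≤ f, hence w < f. Because f ≤ z, w < z. Since x < w, x < z.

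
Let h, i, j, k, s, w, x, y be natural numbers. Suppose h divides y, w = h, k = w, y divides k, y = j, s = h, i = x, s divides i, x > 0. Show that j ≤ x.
k = w and y divides k, thus y divides w. Since w = h, y divides h. Since h divides y, h = y. Since y = j, h = j. i = x and s divides i, therefore s divides x. Since s = h, h divides x. x > 0, so h ≤ x. h = j, so j ≤ x.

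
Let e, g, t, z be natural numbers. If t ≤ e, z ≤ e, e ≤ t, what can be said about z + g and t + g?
z + g ≤ t + g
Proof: Since e ≤ t and t ≤ e, e = t. z ≤ e, so z ≤ t. Then z + g ≤ t + g.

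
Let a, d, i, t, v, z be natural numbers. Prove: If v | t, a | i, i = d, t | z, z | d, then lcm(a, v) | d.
Since i = d and a | i, a | d. Since v | t and t | z, v | z. z | d, so v | d. a | d, so lcm(a, v) | d.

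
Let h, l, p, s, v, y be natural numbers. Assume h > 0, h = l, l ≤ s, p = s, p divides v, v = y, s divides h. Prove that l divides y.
s divides h and h > 0, so s ≤ h. Since h = l, s ≤ l. Since l ≤ s, s = l. Because p = s and p divides v, s divides v. Since v = y, s divides y. s = l, so l divides y.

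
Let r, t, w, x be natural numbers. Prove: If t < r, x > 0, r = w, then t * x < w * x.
r = w and t < r, so t < w. Combined with x > 0, by multiplying by a positive, t * x < w * x.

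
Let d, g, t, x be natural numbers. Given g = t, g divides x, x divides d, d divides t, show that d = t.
g divides x and x divides d, hence g divides d. Since g = t, t divides d. d divides t, so t = d. Then d = t.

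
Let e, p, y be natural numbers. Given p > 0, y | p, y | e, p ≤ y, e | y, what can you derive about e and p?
e = p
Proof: e | y and y | e, thus e = y. y | p and p > 0, hence y ≤ p. Because p ≤ y, y = p. Since e = y, e = p.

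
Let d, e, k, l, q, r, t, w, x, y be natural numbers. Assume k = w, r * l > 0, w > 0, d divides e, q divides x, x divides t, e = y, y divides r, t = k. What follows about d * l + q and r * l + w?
d * l + q ≤ r * l + w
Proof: e = y and d divides e, so d divides y. Since y divides r, d divides r. Then d * l divides r * l. r * l > 0, so d * l ≤ r * l. From t = k and k = w, t = w. q divides x and x divides t, thus q divides t. t = w, so q divides w. w > 0, so q ≤ w. d * l ≤ r * l, so d * l + q ≤ r * l + w.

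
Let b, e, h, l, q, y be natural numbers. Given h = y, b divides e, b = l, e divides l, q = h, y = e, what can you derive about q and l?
q = l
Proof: q = h and h = y, therefore q = y. y = e, so q = e. b = l and b divides e, thus l divides e. Since e divides l, e = l. Since q = e, q = l.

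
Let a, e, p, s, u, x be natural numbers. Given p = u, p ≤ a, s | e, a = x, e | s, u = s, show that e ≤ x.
s | e and e | s, so s = e. Since u = s, u = e. From a = x and p ≤ a, p ≤ x. Since p = u, u ≤ x. Because u = e, e ≤ x.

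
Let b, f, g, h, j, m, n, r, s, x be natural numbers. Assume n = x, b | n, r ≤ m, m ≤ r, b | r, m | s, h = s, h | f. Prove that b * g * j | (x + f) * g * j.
n = x and b | n, therefore b | x. Because r ≤ m and m ≤ r, r = m. b | r, so b | m. m | s, so b | s. From h = s and h | f, s | f. Since b | s, b | f. b | x, so b | x + f. Then b * g | (x + f) * g. Then b * g * j | (x + f) * g * j.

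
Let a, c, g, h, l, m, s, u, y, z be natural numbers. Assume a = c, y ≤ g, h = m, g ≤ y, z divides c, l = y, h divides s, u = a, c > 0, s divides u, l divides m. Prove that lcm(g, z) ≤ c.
From y ≤ g and g ≤ y, y = g. Because l = y, l = g. h = m and h divides s, so m divides s. u = a and s divides u, hence s divides a. Since m divides s, m divides a. Since l divides m, l divides a. Since a = c, l divides c. From l = g, g divides c. z divides c, so lcm(g, z) divides c. Since c > 0, lcm(g, z) ≤ c.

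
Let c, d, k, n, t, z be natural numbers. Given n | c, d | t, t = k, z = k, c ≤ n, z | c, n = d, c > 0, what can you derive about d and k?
d = k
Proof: From t = k and d | t, d | k. n | c and c > 0, thus n ≤ c. Since c ≤ n, c = n. n = d, so c = d. Because z = k and z | c, k | c. Since c = d, k | d. d | k, so d = k.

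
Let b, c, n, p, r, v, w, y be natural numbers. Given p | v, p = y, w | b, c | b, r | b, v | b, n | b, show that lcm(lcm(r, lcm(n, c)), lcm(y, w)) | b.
n | b and c | b, therefore lcm(n, c) | b. Because r | b, lcm(r, lcm(n, c)) | b. Since p | v and v | b, p | b. Since p = y, y | b. w | b, so lcm(y, w) | b. Since lcm(r, lcm(n, c)) | b, lcm(lcm(r, lcm(n, c)), lcm(y, w)) | b.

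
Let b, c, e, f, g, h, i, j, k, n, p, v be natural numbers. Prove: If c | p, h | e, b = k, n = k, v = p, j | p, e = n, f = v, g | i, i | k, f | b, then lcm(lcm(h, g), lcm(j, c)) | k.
From e = n and n = k, e = k. h | e, so h | k. Because g | i and i | k, g | k. Since h | k, lcm(h, g) | k. j | p and c | p, hence lcm(j, c) | p. f = v and v = p, therefore f = p. From b = k and f | b, f | k. f = p, so p | k. lcm(j, c) | p, so lcm(j, c) | k. Since lcm(h, g) | k, lcm(lcm(h, g), lcm(j, c)) | k.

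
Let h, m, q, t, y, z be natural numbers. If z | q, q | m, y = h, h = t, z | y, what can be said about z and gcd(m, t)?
z | gcd(m, t)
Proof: z | q and q | m, thus z | m. Since y = h and h = t, y = t. Since z | y, z | t. From z | m, z | gcd(m, t).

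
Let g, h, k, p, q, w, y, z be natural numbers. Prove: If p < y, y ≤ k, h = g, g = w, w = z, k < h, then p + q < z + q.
h = g and g = w, therefore h = w. Since w = z, h = z. Because k < h, k < z. y ≤ k, so y < z. Since p < y, p < z. Then p + q < z + q.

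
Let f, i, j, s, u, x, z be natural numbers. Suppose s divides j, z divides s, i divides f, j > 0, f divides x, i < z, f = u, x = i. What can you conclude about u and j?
u < j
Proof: Because x = i and f divides x, f divides i. i divides f, so i = f. f = u, so i = u. Since z divides s and s divides j, z divides j. Since j > 0, z ≤ j. i < z, so i < j. i = u, so u < j.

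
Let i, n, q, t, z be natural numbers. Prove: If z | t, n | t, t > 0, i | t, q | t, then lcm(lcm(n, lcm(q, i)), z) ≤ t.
q | t and i | t, therefore lcm(q, i) | t. Since n | t, lcm(n, lcm(q, i)) | t. z | t, so lcm(lcm(n, lcm(q, i)), z) | t. Since t > 0, lcm(lcm(n, lcm(q, i)), z) ≤ t.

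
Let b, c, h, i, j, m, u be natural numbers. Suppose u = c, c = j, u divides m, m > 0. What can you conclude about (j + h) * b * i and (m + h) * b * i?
(j + h) * b * i ≤ (m + h) * b * i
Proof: u = c and c = j, so u = j. u divides m and m > 0, so u ≤ m. Since u = j, j ≤ m. Then j + h ≤ m + h. By multiplying by a non-negative, (j + h) * b ≤ (m + h) * b. By multiplying by a non-negative, (j + h) * b * i ≤ (m + h) * b * i.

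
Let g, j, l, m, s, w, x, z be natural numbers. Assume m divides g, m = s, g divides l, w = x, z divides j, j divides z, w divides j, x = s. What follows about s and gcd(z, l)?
s divides gcd(z, l)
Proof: Since j divides z and z divides j, j = z. From w = x and x = s, w = s. w divides j, so s divides j. Since j = z, s divides z. Because m = s and m divides g, s divides g. Since g divides l, s divides l. Since s divides z, s divides gcd(z, l).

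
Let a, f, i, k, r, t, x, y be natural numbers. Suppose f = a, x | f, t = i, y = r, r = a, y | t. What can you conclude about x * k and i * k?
x * k | i * k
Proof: f = a and x | f, thus x | a. Because y = r and r = a, y = a. Since y | t, a | t. Since t = i, a | i. x | a, so x | i. Then x * k | i * k.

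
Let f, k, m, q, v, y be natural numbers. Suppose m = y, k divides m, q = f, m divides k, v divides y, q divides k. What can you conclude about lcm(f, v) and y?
lcm(f, v) divides y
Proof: k divides m and m divides k, thus k = m. Since m = y, k = y. Because q = f and q divides k, f divides k. k = y, so f divides y. Because v divides y, lcm(f, v) divides y.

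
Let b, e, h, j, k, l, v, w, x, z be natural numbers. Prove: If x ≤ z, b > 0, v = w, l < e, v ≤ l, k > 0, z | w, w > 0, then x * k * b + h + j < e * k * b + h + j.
z | w and w > 0, therefore z ≤ w. x ≤ z, so x ≤ w. Because v = w and v ≤ l, w ≤ l. l < e, so w < e. x ≤ w, so x < e. Since k > 0, x * k < e * k. b > 0, so x * k * b < e * k * b. Then x * k * b + h < e * k * b + h. Then x * k * b + h + j < e * k * b + h + j.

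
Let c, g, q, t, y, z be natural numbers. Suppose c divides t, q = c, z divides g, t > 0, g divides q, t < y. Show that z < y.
q = c and g divides q, therefore g divides c. Since c divides t, g divides t. Since z divides g, z divides t. Since t > 0, z ≤ t. t < y, so z < y.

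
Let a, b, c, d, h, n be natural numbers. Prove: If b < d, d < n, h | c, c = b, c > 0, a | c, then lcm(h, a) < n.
Because h | c and a | c, lcm(h, a) | c. c > 0, so lcm(h, a) ≤ c. Since c = b, lcm(h, a) ≤ b. Since b < d and d < n, b < n. lcm(h, a) ≤ b, so lcm(h, a) < n.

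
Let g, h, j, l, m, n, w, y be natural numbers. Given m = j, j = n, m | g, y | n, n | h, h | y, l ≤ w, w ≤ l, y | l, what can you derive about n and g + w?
n | g + w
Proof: Since m = j and j = n, m = n. m | g, so n | g. n | h and h | y, so n | y. y | n, so y = n. From l ≤ w and w ≤ l, l = w. Because y | l, y | w. Since y = n, n | w. Since n | g, n | g + w.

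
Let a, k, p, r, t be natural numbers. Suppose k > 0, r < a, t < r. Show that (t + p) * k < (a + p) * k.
t < r and r < a, therefore t < a. Then t + p < a + p. Combining with k > 0, by multiplying by a positive, (t + p) * k < (a + p) * k.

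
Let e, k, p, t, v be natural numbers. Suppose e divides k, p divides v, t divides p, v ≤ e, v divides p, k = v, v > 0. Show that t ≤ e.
Since k = v and e divides k, e divides v. v > 0, so e ≤ v. v ≤ e, so v = e. p divides v and v divides p, thus p = v. t divides p, so t divides v. v > 0, so t ≤ v. Because v = e, t ≤ e.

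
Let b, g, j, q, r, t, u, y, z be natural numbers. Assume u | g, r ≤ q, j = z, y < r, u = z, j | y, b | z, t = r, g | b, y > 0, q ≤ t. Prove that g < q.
From t = r and q ≤ t, q ≤ r. Since r ≤ q, r = q. From u = z and u | g, z | g. g | b and b | z, hence g | z. z | g, so z = g. Since j = z and j | y, z | y. y > 0, so z ≤ y. z = g, so g ≤ y. Since y < r, g < r. r = q, so g < q.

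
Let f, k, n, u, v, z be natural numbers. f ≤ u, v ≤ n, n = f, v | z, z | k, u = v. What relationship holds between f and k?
f | k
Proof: From n = f and v ≤ n, v ≤ f. Since u = v and f ≤ u, f ≤ v. Since v ≤ f, v = f. v | z and z | k, therefore v | k. Since v = f, f | k.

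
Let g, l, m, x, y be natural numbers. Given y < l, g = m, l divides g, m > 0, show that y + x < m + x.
g = m and l divides g, hence l divides m. Because m > 0, l ≤ m. Since y < l, y < m. Then y + x < m + x.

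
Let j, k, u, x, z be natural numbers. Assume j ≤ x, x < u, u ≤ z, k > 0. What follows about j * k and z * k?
j * k < z * k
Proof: x < u and u ≤ z, hence x < z. j ≤ x, so j < z. k > 0, so j * k < z * k.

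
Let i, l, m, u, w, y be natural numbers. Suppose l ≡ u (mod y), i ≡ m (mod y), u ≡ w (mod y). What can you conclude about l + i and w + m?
l + i ≡ w + m (mod y)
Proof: Because l ≡ u (mod y) and u ≡ w (mod y), l ≡ w (mod y). Since i ≡ m (mod y), l + i ≡ w + m (mod y).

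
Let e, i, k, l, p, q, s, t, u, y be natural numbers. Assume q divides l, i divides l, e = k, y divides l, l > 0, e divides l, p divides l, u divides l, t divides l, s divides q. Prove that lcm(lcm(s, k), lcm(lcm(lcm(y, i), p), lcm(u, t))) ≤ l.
s divides q and q divides l, so s divides l. e = k and e divides l, so k divides l. Since s divides l, lcm(s, k) divides l. y divides l and i divides l, thus lcm(y, i) divides l. p divides l, so lcm(lcm(y, i), p) divides l. u divides l and t divides l, therefore lcm(u, t) divides l. lcm(lcm(y, i), p) divides l, so lcm(lcm(lcm(y, i), p), lcm(u, t)) divides l. lcm(s, k) divides l, so lcm(lcm(s, k), lcm(lcm(lcm(y, i), p), lcm(u, t))) divides l. l > 0, so lcm(lcm(s, k), lcm(lcm(lcm(y, i), p), lcm(u, t))) ≤ l.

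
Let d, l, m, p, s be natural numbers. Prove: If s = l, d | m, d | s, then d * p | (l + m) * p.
Because s = l and d | s, d | l. d | m, so d | l + m. Then d * p | (l + m) * p.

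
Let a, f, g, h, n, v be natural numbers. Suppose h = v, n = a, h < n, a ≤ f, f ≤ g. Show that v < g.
Since n = a and h < n, h < a. h = v, so v < a. a ≤ f and f ≤ g, therefore a ≤ g. Since v < a, v < g.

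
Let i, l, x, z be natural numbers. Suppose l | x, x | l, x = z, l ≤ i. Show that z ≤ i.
Because l | x and x | l, l = x. Since x = z, l = z. l ≤ i, so z ≤ i.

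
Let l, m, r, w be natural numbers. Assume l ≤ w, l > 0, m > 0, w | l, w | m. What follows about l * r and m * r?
l * r ≤ m * r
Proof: w | l and l > 0, so w ≤ l. Since l ≤ w, w = l. w | m, so l | m. Since m > 0, l ≤ m. Then l * r ≤ m * r.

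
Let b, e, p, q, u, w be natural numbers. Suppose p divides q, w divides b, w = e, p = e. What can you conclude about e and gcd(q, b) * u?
e divides gcd(q, b) * u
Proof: p = e and p divides q, therefore e divides q. w = e and w divides b, therefore e divides b. Since e divides q, e divides gcd(q, b). Then e divides gcd(q, b) * u.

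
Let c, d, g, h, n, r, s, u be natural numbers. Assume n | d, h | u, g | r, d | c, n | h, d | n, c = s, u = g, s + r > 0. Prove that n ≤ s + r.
d | n and n | d, therefore d = n. d | c, so n | c. Because c = s, n | s. u = g and h | u, therefore h | g. Because n | h, n | g. Since g | r, n | r. Since n | s, n | s + r. s + r > 0, so n ≤ s + r.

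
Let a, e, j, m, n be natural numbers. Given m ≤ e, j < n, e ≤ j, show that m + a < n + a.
Because m ≤ e and e ≤ j, m ≤ j. j < n, so m < n. Then m + a < n + a.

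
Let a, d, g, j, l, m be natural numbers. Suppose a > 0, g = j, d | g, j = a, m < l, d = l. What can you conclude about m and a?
m < a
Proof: Since g = j and j = a, g = a. d | g, so d | a. Since d = l, l | a. a > 0, so l ≤ a. m < l, so m < a.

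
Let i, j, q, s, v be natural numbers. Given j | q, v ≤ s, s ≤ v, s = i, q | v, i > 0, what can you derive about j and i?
j ≤ i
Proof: Since v ≤ s and s ≤ v, v = s. s = i, so v = i. q | v, so q | i. Since j | q, j | i. From i > 0, j ≤ i.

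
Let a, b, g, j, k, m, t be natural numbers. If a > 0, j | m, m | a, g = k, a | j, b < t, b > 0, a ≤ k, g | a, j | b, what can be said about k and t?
k < t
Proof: Since g | a and a > 0, g ≤ a. Since g = k, k ≤ a. a ≤ k, so a = k. j | m and m | a, therefore j | a. Since a | j, j = a. From j | b, a | b. b > 0, so a ≤ b. Since b < t, a < t. Because a = k, k < t.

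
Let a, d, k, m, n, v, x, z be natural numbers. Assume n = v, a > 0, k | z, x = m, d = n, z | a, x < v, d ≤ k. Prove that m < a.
x = m and x < v, thus m < v. d = n and n = v, hence d = v. Since d ≤ k, v ≤ k. Since m < v, m < k. Because k | z and z | a, k | a. a > 0, so k ≤ a. m < k, so m < a.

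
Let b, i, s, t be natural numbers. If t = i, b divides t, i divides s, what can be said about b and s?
b divides s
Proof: t = i and b divides t, hence b divides i. From i divides s, b divides s.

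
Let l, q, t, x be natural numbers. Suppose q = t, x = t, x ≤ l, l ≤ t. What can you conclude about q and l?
q = l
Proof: Since x = t and x ≤ l, t ≤ l. l ≤ t, so t = l. Since q = t, q = l.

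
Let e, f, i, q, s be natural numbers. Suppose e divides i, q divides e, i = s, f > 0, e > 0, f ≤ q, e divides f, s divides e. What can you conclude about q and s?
q = s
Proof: Since q divides e and e > 0, q ≤ e. From e divides f and f > 0, e ≤ f. f ≤ q, so e ≤ q. q ≤ e, so q = e. i = s and e divides i, so e divides s. s divides e, so e = s. q = e, so q = s.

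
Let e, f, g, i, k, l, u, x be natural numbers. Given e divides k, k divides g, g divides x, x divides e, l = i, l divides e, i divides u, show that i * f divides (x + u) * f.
e divides k and k divides g, thus e divides g. g divides x, so e divides x. Since x divides e, e = x. Since l = i and l divides e, i divides e. e = x, so i divides x. i divides u, so i divides x + u. Then i * f divides (x + u) * f.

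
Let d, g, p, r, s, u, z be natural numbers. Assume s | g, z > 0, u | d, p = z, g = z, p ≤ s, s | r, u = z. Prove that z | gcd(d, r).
From u = z and u | d, z | d. From g = z and s | g, s | z. Since z > 0, s ≤ z. From p = z and p ≤ s, z ≤ s. Since s ≤ z, s = z. s | r, so z | r. z | d, so z | gcd(d, r).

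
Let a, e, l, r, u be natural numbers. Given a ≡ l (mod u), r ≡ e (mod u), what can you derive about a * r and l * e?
a * r ≡ l * e (mod u)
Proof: a ≡ l (mod u) and r ≡ e (mod u). By multiplying congruences, a * r ≡ l * e (mod u).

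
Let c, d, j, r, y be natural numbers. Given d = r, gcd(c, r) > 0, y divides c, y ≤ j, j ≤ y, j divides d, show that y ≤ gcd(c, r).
From j ≤ y and y ≤ j, j = y. Since d = r and j divides d, j divides r. Since j = y, y divides r. Because y divides c, y divides gcd(c, r). Since gcd(c, r) > 0, y ≤ gcd(c, r).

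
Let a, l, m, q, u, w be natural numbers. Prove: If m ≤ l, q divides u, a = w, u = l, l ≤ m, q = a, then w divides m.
l ≤ m and m ≤ l, hence l = m. Since q = a and q divides u, a divides u. u = l, so a divides l. Since l = m, a divides m. a = w, so w divides m.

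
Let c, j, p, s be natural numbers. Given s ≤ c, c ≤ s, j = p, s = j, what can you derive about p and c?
p = c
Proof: c ≤ s and s ≤ c, hence c = s. From s = j, c = j. Since j = p, c = p. Then p = c.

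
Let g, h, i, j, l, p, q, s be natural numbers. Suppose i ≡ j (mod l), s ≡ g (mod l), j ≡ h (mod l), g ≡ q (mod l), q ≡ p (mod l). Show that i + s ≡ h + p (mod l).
i ≡ j (mod l) and j ≡ h (mod l), so i ≡ h (mod l). Because s ≡ g (mod l) and g ≡ q (mod l), s ≡ q (mod l). Since q ≡ p (mod l), s ≡ p (mod l). Since i ≡ h (mod l), by adding congruences, i + s ≡ h + p (mod l).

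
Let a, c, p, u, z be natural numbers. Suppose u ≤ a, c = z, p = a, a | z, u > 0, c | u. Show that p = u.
Since c = z and c | u, z | u. Since a | z, a | u. u > 0, so a ≤ u. u ≤ a, so a = u. Since p = a, p = u.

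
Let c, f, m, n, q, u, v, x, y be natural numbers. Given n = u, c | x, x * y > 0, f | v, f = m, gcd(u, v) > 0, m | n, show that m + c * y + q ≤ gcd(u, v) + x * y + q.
Since n = u and m | n, m | u. f = m and f | v, hence m | v. From m | u, m | gcd(u, v). Since gcd(u, v) > 0, m ≤ gcd(u, v). Since c | x, c * y | x * y. x * y > 0, so c * y ≤ x * y. Then c * y + q ≤ x * y + q. Since m ≤ gcd(u, v), m + c * y + q ≤ gcd(u, v) + x * y + q.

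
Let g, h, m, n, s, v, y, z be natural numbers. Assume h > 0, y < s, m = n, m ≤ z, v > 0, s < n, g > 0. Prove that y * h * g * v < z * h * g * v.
m = n and m ≤ z, thus n ≤ z. s < n, so s < z. From y < s, y < z. Combined with h > 0, by multiplying by a positive, y * h < z * h. Combined with g > 0, by multiplying by a positive, y * h * g < z * h * g. Since v > 0, by multiplying by a positive, y * h * g * v < z * h * g * v.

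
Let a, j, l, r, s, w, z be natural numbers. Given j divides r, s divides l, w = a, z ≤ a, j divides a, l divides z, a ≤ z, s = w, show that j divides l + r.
Since s = w and w = a, s = a. s divides l, so a divides l. z ≤ a and a ≤ z, so z = a. Since l divides z, l divides a. a divides l, so a = l. j divides a, so j divides l. Since j divides r, j divides l + r.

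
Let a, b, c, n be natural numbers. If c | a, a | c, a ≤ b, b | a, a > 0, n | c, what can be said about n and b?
n | b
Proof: c | a and a | c, so c = a. b | a and a > 0, therefore b ≤ a. a ≤ b, so a = b. Since c = a, c = b. n | c, so n | b.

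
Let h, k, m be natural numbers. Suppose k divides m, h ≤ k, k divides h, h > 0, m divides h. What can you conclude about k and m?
k = m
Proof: Since k divides h and h > 0, k ≤ h. Since h ≤ k, h = k. m divides h, so m divides k. Since k divides m, k = m.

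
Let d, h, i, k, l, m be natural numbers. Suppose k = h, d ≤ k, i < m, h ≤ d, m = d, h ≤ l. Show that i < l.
m = d and i < m, thus i < d. k = h and d ≤ k, so d ≤ h. Since h ≤ d, h = d. Because h ≤ l, d ≤ l. Since i < d, i < l.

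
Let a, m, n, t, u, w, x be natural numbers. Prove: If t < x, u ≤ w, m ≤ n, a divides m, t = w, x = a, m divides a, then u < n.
Because t = w and t < x, w < x. x = a, so w < a. m divides a and a divides m, therefore m = a. Since m ≤ n, a ≤ n. w < a, so w < n. u ≤ w, so u < n.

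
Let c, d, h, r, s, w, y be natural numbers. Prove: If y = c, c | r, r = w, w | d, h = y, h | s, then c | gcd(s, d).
h = y and y = c, so h = c. h | s, so c | s. r = w and c | r, hence c | w. Since w | d, c | d. Since c | s, c | gcd(s, d).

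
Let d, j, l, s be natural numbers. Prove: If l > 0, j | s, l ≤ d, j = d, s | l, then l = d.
j | s and s | l, thus j | l. Since j = d, d | l. l > 0, so d ≤ l. l ≤ d, so l = d.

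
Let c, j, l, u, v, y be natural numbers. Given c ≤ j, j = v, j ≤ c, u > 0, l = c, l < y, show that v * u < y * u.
c ≤ j and j ≤ c, therefore c = j. Because j = v, c = v. Since l = c, l = v. l < y, so v < y. u > 0, so v * u < y * u.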